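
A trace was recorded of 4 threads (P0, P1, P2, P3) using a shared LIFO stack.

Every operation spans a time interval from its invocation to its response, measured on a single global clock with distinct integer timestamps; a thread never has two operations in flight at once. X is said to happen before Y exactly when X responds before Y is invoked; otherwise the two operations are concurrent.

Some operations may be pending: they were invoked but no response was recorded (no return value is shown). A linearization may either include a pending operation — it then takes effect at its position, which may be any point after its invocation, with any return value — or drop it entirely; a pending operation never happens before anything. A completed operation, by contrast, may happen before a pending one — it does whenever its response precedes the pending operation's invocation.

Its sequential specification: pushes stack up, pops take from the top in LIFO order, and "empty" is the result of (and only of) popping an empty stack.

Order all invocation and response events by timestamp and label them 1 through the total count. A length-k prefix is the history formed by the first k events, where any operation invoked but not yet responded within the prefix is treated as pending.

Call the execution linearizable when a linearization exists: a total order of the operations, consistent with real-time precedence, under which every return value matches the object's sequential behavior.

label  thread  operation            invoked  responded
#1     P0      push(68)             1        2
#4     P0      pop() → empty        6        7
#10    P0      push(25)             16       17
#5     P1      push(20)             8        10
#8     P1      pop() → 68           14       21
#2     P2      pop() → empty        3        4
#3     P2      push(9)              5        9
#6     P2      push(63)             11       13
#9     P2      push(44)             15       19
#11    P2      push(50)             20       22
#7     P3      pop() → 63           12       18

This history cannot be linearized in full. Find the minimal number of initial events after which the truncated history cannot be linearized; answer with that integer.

events 1..3 are linearizable, e.g. via #1:
1. #1 push(68), leaving stack <68>
adding event 4 (#2 responds at 4) leaves no legal real-time order
one such order, #1, #2, breaks at step 2 where #2 pop() → empty is illegal

4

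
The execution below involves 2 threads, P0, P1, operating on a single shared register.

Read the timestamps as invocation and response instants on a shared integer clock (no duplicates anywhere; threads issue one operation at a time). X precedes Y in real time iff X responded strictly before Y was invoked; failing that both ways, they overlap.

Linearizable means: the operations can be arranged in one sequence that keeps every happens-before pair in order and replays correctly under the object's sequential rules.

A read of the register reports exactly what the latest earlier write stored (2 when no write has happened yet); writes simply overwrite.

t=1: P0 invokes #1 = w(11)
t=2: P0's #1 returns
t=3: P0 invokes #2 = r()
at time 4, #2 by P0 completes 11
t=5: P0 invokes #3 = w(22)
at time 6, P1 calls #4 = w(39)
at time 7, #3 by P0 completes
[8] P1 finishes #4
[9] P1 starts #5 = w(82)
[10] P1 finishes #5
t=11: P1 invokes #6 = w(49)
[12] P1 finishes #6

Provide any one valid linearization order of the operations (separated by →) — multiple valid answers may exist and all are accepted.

1. #1 w(11), leaving value 11
2. #2 r() → 11, leaving value 11
3. #3 w(22), leaving value 22
4. #4 w(39), leaving value 39
5. #5 w(82), leaving value 82
6. #6 w(49), leaving value 49

#1 → #2 → #3 → #4 → #5 → #6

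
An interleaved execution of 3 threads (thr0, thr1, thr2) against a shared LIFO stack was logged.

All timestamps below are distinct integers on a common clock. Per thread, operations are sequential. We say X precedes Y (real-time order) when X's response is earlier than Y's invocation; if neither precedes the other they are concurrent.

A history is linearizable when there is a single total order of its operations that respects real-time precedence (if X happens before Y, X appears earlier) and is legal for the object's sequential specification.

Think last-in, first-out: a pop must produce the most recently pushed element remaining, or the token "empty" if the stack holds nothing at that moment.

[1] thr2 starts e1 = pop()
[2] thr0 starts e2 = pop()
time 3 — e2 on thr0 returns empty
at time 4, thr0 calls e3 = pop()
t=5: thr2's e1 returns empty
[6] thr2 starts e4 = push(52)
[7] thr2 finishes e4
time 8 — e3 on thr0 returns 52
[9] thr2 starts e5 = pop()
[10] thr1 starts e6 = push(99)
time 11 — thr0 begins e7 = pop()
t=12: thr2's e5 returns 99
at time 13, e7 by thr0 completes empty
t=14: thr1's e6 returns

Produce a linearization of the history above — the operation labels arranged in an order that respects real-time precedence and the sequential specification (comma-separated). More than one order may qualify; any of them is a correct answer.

step 1: e1 pop() → empty — stack <>
step 2: e2 pop() → empty — stack <>
step 3: e4 push(52) — stack <52>
step 4: e3 pop() → 52 — stack <>
step 5: e6 push(99) — stack <99>
step 6: e5 pop() → 99 — stack <>
step 7: e7 pop() → empty — stack <>

e1, e2, e4, e3, e6, e5, e7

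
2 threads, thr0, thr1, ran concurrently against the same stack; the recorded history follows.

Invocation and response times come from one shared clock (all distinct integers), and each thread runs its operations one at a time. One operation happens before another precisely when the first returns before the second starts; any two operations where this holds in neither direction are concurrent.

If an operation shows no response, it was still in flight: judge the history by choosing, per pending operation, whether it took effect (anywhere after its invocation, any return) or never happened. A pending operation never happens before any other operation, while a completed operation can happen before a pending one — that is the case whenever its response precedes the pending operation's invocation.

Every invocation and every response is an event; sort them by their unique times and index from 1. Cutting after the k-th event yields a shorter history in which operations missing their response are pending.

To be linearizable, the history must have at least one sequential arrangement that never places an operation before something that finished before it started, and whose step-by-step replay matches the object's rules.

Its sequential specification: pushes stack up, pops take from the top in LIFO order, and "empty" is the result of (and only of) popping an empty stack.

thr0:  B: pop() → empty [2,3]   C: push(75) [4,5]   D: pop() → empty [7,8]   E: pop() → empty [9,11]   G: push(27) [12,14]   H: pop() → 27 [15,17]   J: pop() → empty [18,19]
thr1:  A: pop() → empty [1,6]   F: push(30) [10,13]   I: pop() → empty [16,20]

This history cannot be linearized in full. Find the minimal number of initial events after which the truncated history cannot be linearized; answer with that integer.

a valid linearization of events 1..7 exists, for instance A, B, C:
1. A pop() → empty, leaving stack <>
2. B pop() → empty, leaving stack <>
3. C push(75), leaving stack <75>
include event 8 — D responding at 8 — and every candidate order breaks
sample order A, B, C, D stalls at step 4 — D pop() → empty has no legal effect
sample order B, A, C, D stalls at step 4 — D pop() → empty has no legal effect

8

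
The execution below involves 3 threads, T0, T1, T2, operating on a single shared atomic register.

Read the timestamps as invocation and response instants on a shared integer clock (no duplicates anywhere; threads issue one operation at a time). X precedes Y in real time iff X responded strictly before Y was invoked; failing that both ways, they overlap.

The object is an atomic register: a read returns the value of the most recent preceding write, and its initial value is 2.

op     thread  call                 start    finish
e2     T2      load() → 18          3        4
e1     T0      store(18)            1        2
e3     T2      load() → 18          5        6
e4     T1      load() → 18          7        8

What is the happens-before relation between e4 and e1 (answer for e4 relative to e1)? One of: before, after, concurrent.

e4 spans [7,8], e1 spans [1,2]
resp(e1)=2 < inv(e4)=7

after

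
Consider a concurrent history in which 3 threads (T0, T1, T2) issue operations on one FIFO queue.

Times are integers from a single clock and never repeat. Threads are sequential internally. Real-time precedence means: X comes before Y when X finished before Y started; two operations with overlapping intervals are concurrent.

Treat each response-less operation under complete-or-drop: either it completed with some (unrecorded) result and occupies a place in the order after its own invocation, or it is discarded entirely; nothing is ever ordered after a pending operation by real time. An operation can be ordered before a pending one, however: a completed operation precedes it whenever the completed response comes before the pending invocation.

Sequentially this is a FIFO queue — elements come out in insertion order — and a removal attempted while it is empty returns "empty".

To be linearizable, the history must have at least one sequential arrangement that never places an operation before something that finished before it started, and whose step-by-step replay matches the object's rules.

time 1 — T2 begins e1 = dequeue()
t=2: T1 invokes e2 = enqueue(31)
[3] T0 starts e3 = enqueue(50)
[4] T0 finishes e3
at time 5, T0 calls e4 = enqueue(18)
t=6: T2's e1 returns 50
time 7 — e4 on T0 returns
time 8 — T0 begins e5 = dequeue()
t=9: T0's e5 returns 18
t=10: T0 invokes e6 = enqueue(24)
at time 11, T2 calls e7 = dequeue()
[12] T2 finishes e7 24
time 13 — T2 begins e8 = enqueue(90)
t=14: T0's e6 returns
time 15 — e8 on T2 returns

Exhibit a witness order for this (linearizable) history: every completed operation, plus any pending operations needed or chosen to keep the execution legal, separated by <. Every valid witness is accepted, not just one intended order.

e3 < e1 < e4 < e5 < e6 < e2 < e7 < e8

1. e3 enqueue(50), leaving queue <50>
2. e1 dequeue() → 50, leaving queue <>
3. e4 enqueue(18), leaving queue <18>
4. e5 dequeue() → 18, leaving queue <>
5. e6 enqueue(24), leaving queue <24>
6. e2 enqueue(31) (pending, included), leaving queue <24,31>
7. e7 dequeue() → 24, leaving queue <31>
8. e8 enqueue(90), leaving queue <31,90>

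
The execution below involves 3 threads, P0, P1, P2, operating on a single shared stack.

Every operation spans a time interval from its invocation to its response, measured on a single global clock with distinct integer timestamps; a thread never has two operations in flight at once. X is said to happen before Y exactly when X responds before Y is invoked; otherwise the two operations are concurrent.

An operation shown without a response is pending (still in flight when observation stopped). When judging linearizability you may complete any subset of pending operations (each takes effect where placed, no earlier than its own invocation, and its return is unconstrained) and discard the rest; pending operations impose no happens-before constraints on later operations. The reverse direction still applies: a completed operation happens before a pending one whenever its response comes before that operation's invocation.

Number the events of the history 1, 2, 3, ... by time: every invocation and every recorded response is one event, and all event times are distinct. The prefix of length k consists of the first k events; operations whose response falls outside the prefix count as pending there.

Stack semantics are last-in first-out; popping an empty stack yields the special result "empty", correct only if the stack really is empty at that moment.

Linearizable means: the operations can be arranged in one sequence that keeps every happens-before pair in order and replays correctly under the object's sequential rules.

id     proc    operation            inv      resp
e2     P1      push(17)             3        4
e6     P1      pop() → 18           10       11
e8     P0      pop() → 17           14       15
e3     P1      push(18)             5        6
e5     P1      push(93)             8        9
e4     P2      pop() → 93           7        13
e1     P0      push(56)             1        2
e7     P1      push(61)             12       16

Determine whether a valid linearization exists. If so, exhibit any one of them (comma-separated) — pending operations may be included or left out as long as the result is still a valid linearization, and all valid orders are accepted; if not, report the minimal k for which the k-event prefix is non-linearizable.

linearizable — witness: e1, e2, e3, e5, e4, e6, e8, e7

step 1: e1 push(56) — stack <56>
step 2: e2 push(17) — stack <56,17>
step 3: e3 push(18) — stack <56,17,18>
step 4: e5 push(93) — stack <56,17,18,93>
step 5: e4 pop() → 93 — stack <56,17,18>
step 6: e6 pop() → 18 — stack <56,17>
step 7: e8 pop() → 17 — stack <56>
step 8: e7 push(61) — stack <56,61>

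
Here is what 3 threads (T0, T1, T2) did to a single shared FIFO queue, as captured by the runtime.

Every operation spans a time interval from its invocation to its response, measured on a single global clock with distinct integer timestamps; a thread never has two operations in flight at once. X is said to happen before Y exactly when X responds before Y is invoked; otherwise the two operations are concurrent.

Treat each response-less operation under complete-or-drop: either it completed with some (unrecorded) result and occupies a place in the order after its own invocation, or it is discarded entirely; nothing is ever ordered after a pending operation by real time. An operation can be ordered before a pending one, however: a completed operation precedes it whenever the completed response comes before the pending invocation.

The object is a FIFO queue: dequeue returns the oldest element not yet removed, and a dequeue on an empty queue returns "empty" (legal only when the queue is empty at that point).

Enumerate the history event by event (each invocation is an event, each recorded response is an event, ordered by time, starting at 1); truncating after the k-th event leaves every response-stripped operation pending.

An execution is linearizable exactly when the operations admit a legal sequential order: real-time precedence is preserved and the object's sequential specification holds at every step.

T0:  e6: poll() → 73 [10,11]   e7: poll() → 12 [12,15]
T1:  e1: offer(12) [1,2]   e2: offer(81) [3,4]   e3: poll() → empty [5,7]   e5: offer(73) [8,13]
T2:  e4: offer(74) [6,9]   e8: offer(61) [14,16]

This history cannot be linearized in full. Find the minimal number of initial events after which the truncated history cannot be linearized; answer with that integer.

7

one valid order for events 1..6 is e1, e2:
after step 1 (e1 offer(12)): queue <12>
after step 2 (e2 offer(81)): queue <12,81>
adding event 7 (e3 responds at 7) leaves no legal real-time order
include/drop combinations of the 1 pending operation (e4) were all tried; none helps
for example e1, e2, e3 (pending dropped) fails at step 3: e3 poll() → empty is not legal there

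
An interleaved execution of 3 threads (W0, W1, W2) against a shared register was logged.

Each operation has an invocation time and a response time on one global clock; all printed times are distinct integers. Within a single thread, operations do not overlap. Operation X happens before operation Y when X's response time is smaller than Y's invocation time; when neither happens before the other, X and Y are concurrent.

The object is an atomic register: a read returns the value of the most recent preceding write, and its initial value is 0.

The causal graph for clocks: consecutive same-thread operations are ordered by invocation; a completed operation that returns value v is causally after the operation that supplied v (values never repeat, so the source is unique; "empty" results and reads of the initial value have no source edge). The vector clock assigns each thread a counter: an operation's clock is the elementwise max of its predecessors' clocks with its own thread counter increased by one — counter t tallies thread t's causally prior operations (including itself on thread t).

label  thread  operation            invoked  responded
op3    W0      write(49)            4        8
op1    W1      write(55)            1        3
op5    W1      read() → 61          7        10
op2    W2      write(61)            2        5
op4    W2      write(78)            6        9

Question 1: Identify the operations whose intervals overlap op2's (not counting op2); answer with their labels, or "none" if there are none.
op1, op3

op2 runs from 2 to 5; window-overlapping ops are concurrent
op1 [1,3]: concurrent
op3 [4,8]: concurrent
op4 [6,9]: after
op5 [7,10]: after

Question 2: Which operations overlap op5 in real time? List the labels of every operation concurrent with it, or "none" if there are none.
op3, op4

concurrent with op5 ([7,10]): every op whose interval crosses 7..10
op1 [1,3]: before
op2 [2,5]: before
op3 [4,8]: concurrent
op4 [6,9]: concurrent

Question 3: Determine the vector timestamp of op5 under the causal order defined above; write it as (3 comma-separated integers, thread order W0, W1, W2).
(0, 2, 1)

root op op2, invoked 2: fresh clock plus W2's own tick → (0, 0, 1)
root op op1, invoked 1: fresh clock plus W1's own tick → (0, 1, 0)
root op op3, invoked 4: fresh clock plus W0's own tick → (1, 0, 0)
invoked at 6, op4 merges VC(op2)=(0, 0, 1) and bumps W2's slot → (0, 0, 2)
invoked at 7, op5 merges VC(op1)=(0, 1, 0), VC(op2)=(0, 0, 1) and bumps W1's slot → (0, 2, 1)
target: VC(op5) = (0, 2, 1)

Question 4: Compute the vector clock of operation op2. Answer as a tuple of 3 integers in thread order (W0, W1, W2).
(0, 0, 1)

no predecessors for op2 (invoked 2): W2 increments from zero → (0, 0, 1)
no predecessors for op1 (invoked 1): W1 increments from zero → (0, 1, 0)
no predecessors for op3 (invoked 4): W0 increments from zero → (1, 0, 0)
merge at op4 (invoked 6): VC(op2)=(0, 0, 1), own-thread bump on W2 → (0, 0, 2)
merge at op5 (invoked 7): VC(op1)=(0, 1, 0), VC(op2)=(0, 0, 1), own-thread bump on W1 → (0, 2, 1)
target: VC(op2) = (0, 0, 1)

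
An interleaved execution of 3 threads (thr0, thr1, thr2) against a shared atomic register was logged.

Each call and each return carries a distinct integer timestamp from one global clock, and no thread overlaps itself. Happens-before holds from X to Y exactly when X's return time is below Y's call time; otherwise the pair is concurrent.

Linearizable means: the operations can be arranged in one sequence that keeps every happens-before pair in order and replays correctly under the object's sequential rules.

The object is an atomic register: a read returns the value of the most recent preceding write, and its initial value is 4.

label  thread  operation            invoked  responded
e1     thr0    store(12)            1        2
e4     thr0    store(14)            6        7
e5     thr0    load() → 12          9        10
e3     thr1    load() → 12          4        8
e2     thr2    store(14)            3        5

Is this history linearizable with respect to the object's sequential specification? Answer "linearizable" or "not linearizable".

not linearizable

prefix check: 1..9 passes, 1..10 fails once e5's time-10 response joins
all 3 real-time-respecting orders fail — 5 completed atomic register operations, no legal replay
e.g. e1, e2, e3, e4, e5: illegal at step 3, since e3 load() → 12 cannot apply there
e.g. e1, e2, e4, e3, e5: illegal at step 4, since e3 load() → 12 cannot apply there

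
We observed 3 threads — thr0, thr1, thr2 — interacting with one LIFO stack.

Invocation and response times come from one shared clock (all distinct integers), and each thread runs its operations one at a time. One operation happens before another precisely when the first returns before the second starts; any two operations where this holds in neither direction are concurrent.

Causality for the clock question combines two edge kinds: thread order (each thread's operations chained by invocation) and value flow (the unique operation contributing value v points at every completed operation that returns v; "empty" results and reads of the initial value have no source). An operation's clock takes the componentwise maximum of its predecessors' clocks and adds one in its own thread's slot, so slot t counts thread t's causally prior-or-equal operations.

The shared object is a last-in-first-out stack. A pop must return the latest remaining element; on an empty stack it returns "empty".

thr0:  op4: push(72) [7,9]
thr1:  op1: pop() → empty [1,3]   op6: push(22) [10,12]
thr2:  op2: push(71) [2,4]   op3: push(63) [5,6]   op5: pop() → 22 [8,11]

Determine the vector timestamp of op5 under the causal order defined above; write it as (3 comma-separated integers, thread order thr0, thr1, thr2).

(0, 2, 3)

op2, invoked 2, has no incoming edges; only thr2's bump applies → (0, 0, 1)
op1, invoked 1, has no incoming edges; only thr1's bump applies → (0, 1, 0)
op4, invoked 7, has no incoming edges; only thr0's bump applies → (1, 0, 0)
op3, invoked 5, takes VC(op2)=(0, 0, 1) under max, adds 1 for thr2 → (0, 0, 2)
op6, invoked 10, takes VC(op1)=(0, 1, 0) under max, adds 1 for thr1 → (0, 2, 0)
op5, invoked 8, takes VC(op3)=(0, 0, 2), VC(op6)=(0, 2, 0) under max, adds 1 for thr2 → (0, 2, 3)
target: VC(op5) = (0, 2, 3)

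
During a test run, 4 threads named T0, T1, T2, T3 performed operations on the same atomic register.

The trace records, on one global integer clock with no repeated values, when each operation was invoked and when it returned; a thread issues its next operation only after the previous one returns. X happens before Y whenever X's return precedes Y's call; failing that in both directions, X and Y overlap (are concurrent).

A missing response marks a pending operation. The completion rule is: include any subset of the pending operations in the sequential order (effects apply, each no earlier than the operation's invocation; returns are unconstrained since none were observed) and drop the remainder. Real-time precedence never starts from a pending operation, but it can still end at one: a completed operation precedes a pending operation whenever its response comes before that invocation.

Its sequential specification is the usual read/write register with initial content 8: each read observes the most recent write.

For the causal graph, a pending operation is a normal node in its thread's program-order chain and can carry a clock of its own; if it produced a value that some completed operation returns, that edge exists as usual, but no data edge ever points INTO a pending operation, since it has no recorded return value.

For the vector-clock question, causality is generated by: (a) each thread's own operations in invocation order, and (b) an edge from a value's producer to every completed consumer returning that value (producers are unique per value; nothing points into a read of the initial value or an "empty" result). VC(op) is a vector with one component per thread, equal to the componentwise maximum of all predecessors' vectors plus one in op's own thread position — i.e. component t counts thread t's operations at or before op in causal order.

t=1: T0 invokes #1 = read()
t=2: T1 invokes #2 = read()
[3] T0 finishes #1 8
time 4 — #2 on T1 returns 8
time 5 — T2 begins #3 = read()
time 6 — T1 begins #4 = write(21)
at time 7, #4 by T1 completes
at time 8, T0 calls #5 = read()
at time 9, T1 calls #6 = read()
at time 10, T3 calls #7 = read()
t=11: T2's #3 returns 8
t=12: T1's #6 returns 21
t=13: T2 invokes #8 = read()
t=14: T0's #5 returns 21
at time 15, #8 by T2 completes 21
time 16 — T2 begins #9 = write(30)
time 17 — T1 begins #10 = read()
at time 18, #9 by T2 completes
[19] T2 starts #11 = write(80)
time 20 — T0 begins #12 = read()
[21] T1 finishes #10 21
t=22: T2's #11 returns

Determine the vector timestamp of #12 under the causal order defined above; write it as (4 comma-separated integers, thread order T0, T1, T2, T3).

VC(#7, invoked at 10): no causal predecessors; +1 on T3 → (0, 0, 0, 1)
VC(#3, invoked at 5): no causal predecessors; +1 on T2 → (0, 0, 1, 0)
VC(#2, invoked at 2): no causal predecessors; +1 on T1 → (0, 1, 0, 0)
VC(#1, invoked at 1): no causal predecessors; +1 on T0 → (1, 0, 0, 0)
#4 (invocation 6): componentwise max over VC(#2)=(0, 1, 0, 0), +1 at T1, giving (0, 2, 0, 0)
#6 (invocation 9): componentwise max over VC(#4)=(0, 2, 0, 0), +1 at T1, giving (0, 3, 0, 0)
#8 (invocation 13): componentwise max over VC(#3)=(0, 0, 1, 0), VC(#4)=(0, 2, 0, 0), +1 at T2, giving (0, 2, 2, 0)
#10 (invocation 17): componentwise max over VC(#4)=(0, 2, 0, 0), VC(#6)=(0, 3, 0, 0), +1 at T1, giving (0, 4, 0, 0)
#5 (invocation 8): componentwise max over VC(#1)=(1, 0, 0, 0), VC(#4)=(0, 2, 0, 0), +1 at T0, giving (2, 2, 0, 0)
#9 (invocation 16): componentwise max over VC(#8)=(0, 2, 2, 0), +1 at T2, giving (0, 2, 3, 0)
#12 (invocation 20): componentwise max over VC(#5)=(2, 2, 0, 0), +1 at T0, giving (3, 2, 0, 0)
#11 (invocation 19): componentwise max over VC(#9)=(0, 2, 3, 0), +1 at T2, giving (0, 2, 4, 0)
target: VC(#12) = (3, 2, 0, 0)

(3, 2, 0, 0)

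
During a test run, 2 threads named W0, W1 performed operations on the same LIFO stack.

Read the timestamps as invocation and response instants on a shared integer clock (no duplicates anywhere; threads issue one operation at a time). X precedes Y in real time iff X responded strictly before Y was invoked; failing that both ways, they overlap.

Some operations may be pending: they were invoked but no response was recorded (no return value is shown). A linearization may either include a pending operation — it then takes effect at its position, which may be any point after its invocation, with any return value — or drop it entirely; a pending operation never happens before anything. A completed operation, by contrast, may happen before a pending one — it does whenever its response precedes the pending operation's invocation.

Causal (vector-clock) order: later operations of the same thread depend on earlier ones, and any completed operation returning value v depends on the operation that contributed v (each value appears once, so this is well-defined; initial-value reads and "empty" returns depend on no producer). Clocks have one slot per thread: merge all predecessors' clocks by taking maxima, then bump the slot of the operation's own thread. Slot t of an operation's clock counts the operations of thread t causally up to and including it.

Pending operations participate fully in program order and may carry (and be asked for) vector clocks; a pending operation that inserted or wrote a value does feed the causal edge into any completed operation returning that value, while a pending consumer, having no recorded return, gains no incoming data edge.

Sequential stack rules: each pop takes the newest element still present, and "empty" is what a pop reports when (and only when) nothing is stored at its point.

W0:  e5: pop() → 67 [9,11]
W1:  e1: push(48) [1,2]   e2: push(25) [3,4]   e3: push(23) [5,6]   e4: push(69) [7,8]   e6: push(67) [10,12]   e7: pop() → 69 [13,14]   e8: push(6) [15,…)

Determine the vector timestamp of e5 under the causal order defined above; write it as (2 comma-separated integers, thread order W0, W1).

e1 (invocation 1): nothing precedes it; W1's component alone gives (0, 1)
invoked at 3, e2 merges VC(e1)=(0, 1) and bumps W1's slot → (0, 2)
invoked at 5, e3 merges VC(e2)=(0, 2) and bumps W1's slot → (0, 3)
invoked at 7, e4 merges VC(e3)=(0, 3) and bumps W1's slot → (0, 4)
invoked at 10, e6 merges VC(e4)=(0, 4) and bumps W1's slot → (0, 5)
invoked at 13, e7 merges VC(e4)=(0, 4), VC(e6)=(0, 5) and bumps W1's slot → (0, 6)
invoked at 9, e5 merges VC(e6)=(0, 5) and bumps W0's slot → (1, 5)
invoked at 15, e8 merges VC(e7)=(0, 6) and bumps W1's slot → (0, 7)
target: VC(e5) = (1, 5)

(1, 5)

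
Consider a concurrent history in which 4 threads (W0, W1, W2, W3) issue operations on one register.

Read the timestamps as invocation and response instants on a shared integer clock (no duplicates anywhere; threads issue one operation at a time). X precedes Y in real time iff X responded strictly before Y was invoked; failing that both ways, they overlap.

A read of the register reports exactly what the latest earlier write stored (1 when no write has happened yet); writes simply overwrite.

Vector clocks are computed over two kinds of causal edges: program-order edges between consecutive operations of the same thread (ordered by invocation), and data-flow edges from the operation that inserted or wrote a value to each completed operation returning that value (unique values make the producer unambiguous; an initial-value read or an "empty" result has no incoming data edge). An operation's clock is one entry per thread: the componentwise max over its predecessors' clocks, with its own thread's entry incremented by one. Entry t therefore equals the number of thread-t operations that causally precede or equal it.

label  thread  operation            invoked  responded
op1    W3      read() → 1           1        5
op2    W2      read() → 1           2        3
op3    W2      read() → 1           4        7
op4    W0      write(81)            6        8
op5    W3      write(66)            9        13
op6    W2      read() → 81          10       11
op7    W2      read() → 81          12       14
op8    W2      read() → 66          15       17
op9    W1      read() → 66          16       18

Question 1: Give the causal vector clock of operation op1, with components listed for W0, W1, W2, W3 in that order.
Answer: (0, 0, 0, 1)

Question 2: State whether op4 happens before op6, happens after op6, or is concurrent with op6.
Answer: before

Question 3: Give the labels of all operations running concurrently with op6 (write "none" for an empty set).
Answer: op5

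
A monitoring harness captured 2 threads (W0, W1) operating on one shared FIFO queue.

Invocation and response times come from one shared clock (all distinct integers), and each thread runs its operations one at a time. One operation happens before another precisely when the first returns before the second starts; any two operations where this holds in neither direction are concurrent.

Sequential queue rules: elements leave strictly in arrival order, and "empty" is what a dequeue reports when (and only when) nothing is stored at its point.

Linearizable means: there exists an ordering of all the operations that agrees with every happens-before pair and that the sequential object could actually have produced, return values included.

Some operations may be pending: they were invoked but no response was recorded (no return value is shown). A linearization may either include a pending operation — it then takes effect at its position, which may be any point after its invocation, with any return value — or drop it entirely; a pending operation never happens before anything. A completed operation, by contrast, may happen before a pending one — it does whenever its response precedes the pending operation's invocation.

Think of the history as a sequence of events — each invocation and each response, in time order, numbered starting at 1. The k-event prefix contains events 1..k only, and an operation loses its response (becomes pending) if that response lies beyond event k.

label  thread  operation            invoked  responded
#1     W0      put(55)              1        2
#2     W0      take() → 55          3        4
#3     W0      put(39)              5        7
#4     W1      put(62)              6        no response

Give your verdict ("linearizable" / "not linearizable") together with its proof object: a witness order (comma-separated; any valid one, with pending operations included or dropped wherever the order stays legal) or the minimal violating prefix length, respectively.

linearizable — witness: #1, #2, #3

step 1: #1 put(55) — queue <55>
step 2: #2 take() → 55 — queue <>
step 3: #3 put(39) — queue <39>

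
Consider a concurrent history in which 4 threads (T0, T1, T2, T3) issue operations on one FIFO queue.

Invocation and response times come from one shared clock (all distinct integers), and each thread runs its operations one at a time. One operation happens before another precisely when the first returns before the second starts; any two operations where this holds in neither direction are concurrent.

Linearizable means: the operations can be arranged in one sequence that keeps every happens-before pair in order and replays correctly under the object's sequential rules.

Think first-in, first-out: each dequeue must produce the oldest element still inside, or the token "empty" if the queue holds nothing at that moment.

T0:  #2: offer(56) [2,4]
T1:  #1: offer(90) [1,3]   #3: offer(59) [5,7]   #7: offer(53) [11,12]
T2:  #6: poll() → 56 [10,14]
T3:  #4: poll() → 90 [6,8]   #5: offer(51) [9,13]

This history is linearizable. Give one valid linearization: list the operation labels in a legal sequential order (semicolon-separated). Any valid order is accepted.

1. #1 offer(90), leaving queue <90>
2. #2 offer(56), leaving queue <90,56>
3. #3 offer(59), leaving queue <90,56,59>
4. #4 poll() → 90, leaving queue <56,59>
5. #5 offer(51), leaving queue <56,59,51>
6. #6 poll() → 56, leaving queue <59,51>
7. #7 offer(53), leaving queue <59,51,53>

#1; #2; #3; #4; #5; #6; #7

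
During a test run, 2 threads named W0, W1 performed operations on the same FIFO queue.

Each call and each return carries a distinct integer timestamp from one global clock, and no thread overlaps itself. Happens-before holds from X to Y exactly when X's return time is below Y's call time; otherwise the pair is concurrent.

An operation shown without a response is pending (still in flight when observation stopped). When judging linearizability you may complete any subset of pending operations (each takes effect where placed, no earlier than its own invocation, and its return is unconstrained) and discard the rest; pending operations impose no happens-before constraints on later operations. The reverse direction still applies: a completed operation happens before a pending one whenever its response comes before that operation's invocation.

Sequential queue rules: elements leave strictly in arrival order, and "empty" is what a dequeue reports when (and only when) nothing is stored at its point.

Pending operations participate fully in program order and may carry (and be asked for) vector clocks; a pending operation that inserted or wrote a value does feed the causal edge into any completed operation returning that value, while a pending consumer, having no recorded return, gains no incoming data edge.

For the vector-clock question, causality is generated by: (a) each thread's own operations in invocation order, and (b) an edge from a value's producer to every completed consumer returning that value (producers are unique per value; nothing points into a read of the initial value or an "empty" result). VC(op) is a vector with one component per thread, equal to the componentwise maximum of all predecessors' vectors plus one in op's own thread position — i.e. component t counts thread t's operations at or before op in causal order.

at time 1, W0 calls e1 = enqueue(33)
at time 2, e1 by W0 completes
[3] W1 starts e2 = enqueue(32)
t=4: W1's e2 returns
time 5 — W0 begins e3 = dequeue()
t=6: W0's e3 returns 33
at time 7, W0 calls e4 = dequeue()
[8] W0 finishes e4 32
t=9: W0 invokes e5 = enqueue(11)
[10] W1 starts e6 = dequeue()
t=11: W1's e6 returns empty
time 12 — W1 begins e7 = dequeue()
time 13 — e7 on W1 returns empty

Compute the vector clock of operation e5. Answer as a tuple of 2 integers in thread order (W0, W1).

(4, 1)

e2, invoked 3, has no incoming edges; only W1's bump applies → (0, 1)
e1, invoked 1, has no incoming edges; only W0's bump applies → (1, 0)
merge at e6 (invoked 10): VC(e2)=(0, 1), own-thread bump on W1 → (0, 2)
merge at e3 (invoked 5): VC(e1)=(1, 0), own-thread bump on W0 → (2, 0)
merge at e7 (invoked 12): VC(e6)=(0, 2), own-thread bump on W1 → (0, 3)
merge at e4 (invoked 7): VC(e2)=(0, 1), VC(e3)=(2, 0), own-thread bump on W0 → (3, 1)
merge at e5 (invoked 9): VC(e4)=(3, 1), own-thread bump on W0 → (4, 1)
target: VC(e5) = (4, 1)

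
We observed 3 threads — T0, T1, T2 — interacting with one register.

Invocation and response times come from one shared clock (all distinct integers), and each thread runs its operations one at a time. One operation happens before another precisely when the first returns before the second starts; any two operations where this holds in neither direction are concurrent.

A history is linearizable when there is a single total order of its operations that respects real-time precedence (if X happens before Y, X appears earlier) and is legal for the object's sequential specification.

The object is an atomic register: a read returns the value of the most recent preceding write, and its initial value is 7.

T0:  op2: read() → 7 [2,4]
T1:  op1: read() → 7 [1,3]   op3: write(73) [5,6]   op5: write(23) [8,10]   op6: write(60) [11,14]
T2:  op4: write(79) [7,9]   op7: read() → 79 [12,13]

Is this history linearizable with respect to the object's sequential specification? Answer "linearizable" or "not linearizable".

a witness: op1, op2, op3, op5, op4, op7, op6
after step 1 (op1 read() → 7): value 7
after step 2 (op2 read() → 7): value 7
after step 3 (op3 write(73)): value 73
after step 4 (op5 write(23)): value 23
after step 5 (op4 write(79)): value 79
after step 6 (op7 read() → 79): value 79
after step 7 (op6 write(60)): value 60

linearizable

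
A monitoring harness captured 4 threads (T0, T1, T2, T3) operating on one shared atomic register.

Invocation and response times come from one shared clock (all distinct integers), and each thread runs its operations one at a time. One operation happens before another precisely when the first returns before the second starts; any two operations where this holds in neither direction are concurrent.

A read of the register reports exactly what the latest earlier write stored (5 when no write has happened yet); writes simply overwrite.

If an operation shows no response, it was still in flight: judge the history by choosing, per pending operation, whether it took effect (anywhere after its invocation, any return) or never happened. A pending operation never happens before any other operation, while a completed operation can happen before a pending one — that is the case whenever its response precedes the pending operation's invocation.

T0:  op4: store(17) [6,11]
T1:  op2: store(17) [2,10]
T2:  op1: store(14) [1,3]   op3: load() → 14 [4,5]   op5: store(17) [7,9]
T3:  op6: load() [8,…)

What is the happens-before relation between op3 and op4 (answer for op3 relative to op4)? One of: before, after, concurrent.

before

op3 spans [4,5], op4 spans [6,11]
resp(op3)=5 < inv(op4)=6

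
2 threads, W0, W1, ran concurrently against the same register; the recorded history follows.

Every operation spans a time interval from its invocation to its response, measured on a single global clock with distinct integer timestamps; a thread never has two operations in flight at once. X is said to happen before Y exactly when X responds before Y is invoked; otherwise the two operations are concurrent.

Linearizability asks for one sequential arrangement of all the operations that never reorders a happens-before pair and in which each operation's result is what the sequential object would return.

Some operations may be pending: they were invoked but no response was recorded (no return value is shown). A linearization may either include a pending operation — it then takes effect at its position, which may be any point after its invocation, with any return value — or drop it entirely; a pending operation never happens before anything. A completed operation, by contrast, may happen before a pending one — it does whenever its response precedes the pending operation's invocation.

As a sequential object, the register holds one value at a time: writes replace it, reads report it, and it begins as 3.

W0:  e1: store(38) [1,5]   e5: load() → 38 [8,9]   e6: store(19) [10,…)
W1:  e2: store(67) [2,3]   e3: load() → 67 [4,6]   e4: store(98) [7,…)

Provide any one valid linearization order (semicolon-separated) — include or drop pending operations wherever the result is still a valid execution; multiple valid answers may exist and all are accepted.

after step 1 (e2 store(67)): value 67
after step 2 (e3 load() → 67): value 67
after step 3 (e1 store(38)): value 38
after step 4 (e5 load() → 38): value 38

e2; e3; e1; e5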